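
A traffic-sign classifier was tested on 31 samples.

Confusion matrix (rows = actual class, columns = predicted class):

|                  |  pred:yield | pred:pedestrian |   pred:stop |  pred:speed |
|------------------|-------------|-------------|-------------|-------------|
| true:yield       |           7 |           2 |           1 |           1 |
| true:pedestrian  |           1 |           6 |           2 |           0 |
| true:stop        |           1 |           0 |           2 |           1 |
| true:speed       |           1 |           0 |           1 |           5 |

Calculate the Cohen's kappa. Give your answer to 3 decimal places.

Observed agreement pₒ = trace/N = 20/31 = 0.6452
Expected agreement pₑ = Σ (rowᵢ·colᵢ)/N² = (11·10 + 9·8 + 4·6 + 7·7)/31² = 0.2653
κ = (pₒ − pₑ)/(1 − pₑ) = (0.6452 − 0.2653)/(1 − 0.2653) = 0.517

0.517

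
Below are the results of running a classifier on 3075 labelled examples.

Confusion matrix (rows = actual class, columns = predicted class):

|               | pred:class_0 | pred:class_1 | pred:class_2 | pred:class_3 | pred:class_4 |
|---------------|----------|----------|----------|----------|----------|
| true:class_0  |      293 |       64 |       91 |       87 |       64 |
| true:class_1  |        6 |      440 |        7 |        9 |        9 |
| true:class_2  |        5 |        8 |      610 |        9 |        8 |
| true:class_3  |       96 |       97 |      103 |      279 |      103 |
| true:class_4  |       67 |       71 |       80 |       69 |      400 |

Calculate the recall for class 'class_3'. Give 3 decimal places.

Treat 'class_3' as positive and all other classes as negative.
recall = TP/(TP+FN).
class_3: TP=279, FN=96+97+103+103=399 → 279/678 = 0.4115

0.412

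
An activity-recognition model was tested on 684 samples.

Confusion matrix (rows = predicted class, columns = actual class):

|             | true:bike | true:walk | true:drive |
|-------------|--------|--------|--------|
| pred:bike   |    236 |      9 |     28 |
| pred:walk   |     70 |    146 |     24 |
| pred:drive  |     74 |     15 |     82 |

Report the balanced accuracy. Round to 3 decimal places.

Balanced accuracy = mean of per-class recall.
  bike: recall = 236/380 = 0.6211
  walk: recall = 146/170 = 0.8588
  drive: recall = 82/134 = 0.6119
Mean = (0.6211 + 0.8588 + 0.6119) / 3 = 0.697

0.697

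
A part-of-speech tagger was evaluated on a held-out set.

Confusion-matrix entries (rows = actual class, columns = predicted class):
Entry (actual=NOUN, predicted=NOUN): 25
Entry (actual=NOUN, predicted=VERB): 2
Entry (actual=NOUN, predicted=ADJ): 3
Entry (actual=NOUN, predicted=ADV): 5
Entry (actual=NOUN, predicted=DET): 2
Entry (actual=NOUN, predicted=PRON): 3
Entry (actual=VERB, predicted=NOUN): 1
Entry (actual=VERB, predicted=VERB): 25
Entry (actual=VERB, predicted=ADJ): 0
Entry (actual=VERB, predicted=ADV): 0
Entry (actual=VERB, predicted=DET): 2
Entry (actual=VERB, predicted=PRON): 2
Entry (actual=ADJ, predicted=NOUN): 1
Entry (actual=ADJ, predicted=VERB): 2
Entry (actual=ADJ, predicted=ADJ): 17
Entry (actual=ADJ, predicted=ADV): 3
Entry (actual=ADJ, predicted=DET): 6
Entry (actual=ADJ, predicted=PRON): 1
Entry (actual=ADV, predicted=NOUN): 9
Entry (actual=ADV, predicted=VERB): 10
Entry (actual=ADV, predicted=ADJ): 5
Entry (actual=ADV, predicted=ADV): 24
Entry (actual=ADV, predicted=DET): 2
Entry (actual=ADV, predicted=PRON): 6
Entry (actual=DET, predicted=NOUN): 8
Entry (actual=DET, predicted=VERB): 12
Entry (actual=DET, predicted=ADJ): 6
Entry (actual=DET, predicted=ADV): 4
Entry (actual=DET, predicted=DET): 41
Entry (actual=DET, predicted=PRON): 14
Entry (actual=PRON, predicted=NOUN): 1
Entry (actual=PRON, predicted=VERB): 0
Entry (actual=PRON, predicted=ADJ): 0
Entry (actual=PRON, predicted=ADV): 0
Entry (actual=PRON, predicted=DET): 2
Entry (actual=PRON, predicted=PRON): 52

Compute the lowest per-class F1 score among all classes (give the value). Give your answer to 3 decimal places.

Per-class F1 score (2·TP/(2·TP+FP+FN)):
  NOUN: TP=25, FP=1+1+9+8+1=20, FN=2+3+5+2+3=15 → 50/85 = 0.5882
  VERB: TP=25, FP=2+2+10+12+0=26, FN=1+0+0+2+2=5 → 50/81 = 0.6173
  ADJ: TP=17, FP=3+0+5+6+0=14, FN=1+2+3+6+1=13 → 34/61 = 0.5574
  ADV: TP=24, FP=5+0+3+4+0=12, FN=9+10+5+2+6=32 → 48/92 = 0.5217
  DET: TP=41, FP=2+2+6+2+2=14, FN=8+12+6+4+14=44 → 82/140 = 0.5857
  PRON: TP=52, FP=3+2+1+6+14=26, FN=1+0+0+0+2=3 → 104/133 = 0.7820
Lowest is class 'ADV' with F1 score = 0.522.

0.522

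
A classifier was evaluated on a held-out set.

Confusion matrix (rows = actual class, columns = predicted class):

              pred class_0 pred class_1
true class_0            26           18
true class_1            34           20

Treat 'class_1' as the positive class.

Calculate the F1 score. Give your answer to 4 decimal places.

0.4348

Precision = TP/(TP+FP) = 20/38 = 0.5263
Recall = TP/(TP+FN) = 20/54 = 0.3704
F1 = 2·TP/(2·TP+FP+FN) = 40/92 = 0.4348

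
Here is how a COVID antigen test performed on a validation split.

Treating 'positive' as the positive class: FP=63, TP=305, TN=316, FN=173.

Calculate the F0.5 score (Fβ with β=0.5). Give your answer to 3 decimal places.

0.782

Fβ = (1+β²)·TP / ((1+β²)·TP + β²·FN + FP), with β²=1/4
= 1.25·305 / (1.25·305 + 0.25·173 + 63) = 0.782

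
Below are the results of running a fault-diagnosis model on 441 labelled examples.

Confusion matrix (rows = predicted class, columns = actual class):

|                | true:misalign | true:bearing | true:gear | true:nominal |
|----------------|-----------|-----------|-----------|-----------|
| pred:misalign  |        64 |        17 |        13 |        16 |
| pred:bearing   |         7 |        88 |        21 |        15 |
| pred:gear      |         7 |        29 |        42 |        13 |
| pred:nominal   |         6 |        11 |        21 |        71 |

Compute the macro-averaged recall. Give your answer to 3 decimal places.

Per-class recall (TP/(TP+FN)):
  misalign: TP=64, FN=7+7+6=20 → 64/84 = 0.7619
  bearing: TP=88, FN=17+29+11=57 → 88/145 = 0.6069
  gear: TP=42, FN=13+21+21=55 → 42/97 = 0.4330
  nominal: TP=71, FN=16+15+13=44 → 71/115 = 0.6174
Macro-recall = mean = (0.7619 + 0.6069 + 0.4330 + 0.6174) / 4 = 0.605

0.605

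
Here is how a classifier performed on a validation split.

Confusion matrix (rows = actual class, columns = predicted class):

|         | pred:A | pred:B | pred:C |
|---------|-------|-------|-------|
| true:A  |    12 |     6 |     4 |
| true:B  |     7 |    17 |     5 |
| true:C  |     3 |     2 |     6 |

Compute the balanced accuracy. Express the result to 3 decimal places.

Balanced accuracy = mean of per-class recall.
  A: recall = 12/22 = 0.5455
  B: recall = 17/29 = 0.5862
  C: recall = 6/11 = 0.5455
Mean = (0.5455 + 0.5862 + 0.5455) / 3 = 0.559

0.559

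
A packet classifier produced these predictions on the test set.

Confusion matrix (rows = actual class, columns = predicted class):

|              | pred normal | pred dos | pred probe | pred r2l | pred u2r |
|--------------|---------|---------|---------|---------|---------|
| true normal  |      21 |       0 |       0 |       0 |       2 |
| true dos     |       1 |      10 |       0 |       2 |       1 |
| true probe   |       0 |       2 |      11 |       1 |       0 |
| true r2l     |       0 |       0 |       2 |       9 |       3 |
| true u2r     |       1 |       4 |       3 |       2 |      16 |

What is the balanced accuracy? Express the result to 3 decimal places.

0.734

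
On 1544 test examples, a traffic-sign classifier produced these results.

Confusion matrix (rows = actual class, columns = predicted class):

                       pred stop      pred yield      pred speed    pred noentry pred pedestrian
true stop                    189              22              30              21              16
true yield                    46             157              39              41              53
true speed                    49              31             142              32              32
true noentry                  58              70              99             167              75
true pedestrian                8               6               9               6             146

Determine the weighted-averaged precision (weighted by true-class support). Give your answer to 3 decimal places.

Per-class precision (TP/(TP+FP)):
  stop: TP=189, FP=46+49+58+8=161 → 189/350 = 0.5400
  yield: TP=157, FP=22+31+70+6=129 → 157/286 = 0.5490
  speed: TP=142, FP=30+39+99+9=177 → 142/319 = 0.4451
  noentry: TP=167, FP=21+41+32+6=100 → 167/267 = 0.6255
  pedestrian: TP=146, FP=16+53+32+75=176 → 146/322 = 0.4534
Weighted-precision = Σ (supportᵢ/N)·precisionᵢ with N=1544: (278/1544)·0.5400 + (336/1544)·0.5490 + (286/1544)·0.4451 + (469/1544)·0.6255 + (175/1544)·0.4534 = 0.541

0.541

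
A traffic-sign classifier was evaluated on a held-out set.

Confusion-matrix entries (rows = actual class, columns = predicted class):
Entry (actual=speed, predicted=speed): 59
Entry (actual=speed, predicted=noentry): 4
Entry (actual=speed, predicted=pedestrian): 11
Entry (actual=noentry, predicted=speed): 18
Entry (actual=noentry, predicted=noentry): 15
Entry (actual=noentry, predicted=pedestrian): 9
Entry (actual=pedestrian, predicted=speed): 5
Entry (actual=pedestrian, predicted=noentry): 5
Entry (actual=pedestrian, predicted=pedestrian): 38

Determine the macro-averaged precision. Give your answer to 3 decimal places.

0.667

Per-class precision (TP/(TP+FP)):
  speed: TP=59, FP=18+5=23 → 59/82 = 0.7195
  noentry: TP=15, FP=4+5=9 → 15/24 = 0.6250
  pedestrian: TP=38, FP=11+9=20 → 38/58 = 0.6552
Macro-precision = mean = (0.7195 + 0.6250 + 0.6552) / 3 = 0.667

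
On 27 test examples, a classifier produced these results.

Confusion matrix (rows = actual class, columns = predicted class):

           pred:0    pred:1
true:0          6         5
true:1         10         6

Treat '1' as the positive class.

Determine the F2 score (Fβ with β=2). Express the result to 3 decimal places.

0.400

Fβ = (1+β²)·TP / ((1+β²)·TP + β²·FN + FP), with β²=4
= 5·6 / (5·6 + 4·10 + 5) = 0.400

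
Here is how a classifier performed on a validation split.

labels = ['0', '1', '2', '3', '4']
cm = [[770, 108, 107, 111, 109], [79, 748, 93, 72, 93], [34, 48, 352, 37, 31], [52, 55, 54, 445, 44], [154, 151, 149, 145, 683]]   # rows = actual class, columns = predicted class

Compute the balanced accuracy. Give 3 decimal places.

Balanced accuracy = mean of per-class recall.
  0: recall = 770/1205 = 0.6390
  1: recall = 748/1085 = 0.6894
  2: recall = 352/502 = 0.7012
  3: recall = 445/650 = 0.6846
  4: recall = 683/1282 = 0.5328
Mean = (0.6390 + 0.6894 + 0.7012 + 0.6846 + 0.5328) / 5 = 0.649

0.649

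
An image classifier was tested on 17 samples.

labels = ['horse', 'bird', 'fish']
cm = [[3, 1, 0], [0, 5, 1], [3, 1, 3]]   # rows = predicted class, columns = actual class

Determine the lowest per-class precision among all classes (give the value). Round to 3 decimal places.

0.429

Per-class precision (TP/(TP+FP)):
  horse: TP=3, FP=1+0=1 → 3/4 = 0.7500
  bird: TP=5, FP=0+1=1 → 5/6 = 0.8333
  fish: TP=3, FP=3+1=4 → 3/7 = 0.4286
Lowest is class 'fish' with precision = 0.429.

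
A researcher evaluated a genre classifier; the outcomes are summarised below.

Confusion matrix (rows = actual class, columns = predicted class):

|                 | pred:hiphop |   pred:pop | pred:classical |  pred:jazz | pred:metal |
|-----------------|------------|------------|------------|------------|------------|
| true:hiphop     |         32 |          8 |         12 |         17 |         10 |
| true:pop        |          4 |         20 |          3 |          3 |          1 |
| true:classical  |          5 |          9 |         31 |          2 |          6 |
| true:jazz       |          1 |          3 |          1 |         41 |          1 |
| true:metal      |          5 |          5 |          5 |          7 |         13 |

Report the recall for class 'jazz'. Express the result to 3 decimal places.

0.872

recall = TP/(TP+FN).
jazz: TP=41, FN=1+3+1+1=6 → 41/47 = 0.8723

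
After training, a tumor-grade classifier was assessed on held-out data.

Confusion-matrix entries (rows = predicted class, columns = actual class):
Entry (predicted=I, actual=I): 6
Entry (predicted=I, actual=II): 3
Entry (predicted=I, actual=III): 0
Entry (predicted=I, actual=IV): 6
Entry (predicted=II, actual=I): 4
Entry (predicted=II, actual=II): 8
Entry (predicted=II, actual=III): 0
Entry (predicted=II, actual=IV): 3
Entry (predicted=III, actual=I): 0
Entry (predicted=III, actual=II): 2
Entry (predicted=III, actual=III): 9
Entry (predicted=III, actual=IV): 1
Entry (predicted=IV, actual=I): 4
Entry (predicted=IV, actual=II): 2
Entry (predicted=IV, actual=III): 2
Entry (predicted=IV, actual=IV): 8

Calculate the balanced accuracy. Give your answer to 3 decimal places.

Balanced accuracy = mean of per-class recall.
  I: recall = 6/14 = 0.4286
  II: recall = 8/15 = 0.5333
  III: recall = 9/11 = 0.8182
  IV: recall = 8/18 = 0.4444
Mean = (0.4286 + 0.5333 + 0.8182 + 0.4444) / 4 = 0.556

0.556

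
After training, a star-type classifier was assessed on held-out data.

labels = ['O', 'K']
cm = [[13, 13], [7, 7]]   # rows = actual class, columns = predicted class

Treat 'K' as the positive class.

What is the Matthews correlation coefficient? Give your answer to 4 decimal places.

MCC = (TP·TN − FP·FN) / √((TP+FP)(TP+FN)(TN+FP)(TN+FN))
Numerator = 7·13 − 13·7 = 0
Denominator = √(20·14·26·20) = √145600 = 381.5757
MCC = 0 / 381.5757 = 0.0000

0.0000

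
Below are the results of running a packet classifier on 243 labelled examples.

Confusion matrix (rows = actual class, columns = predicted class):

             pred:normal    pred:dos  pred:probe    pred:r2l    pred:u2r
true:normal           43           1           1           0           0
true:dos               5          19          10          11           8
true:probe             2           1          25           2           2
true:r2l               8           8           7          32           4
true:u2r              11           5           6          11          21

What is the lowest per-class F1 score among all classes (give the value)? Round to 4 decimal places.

0.4368

Per-class F1 score (2·TP/(2·TP+FP+FN)):
  normal: TP=43, FP=5+2+8+11=26, FN=1+1+0+0=2 → 86/114 = 0.75439
  dos: TP=19, FP=1+1+8+5=15, FN=5+10+11+8=34 → 38/87 = 0.43678
  probe: TP=25, FP=1+10+7+6=24, FN=2+1+2+2=7 → 50/81 = 0.61728
  r2l: TP=32, FP=0+11+2+11=24, FN=8+8+7+4=27 → 64/115 = 0.55652
  u2r: TP=21, FP=0+8+2+4=14, FN=11+5+6+11=33 → 42/89 = 0.47191
Lowest is class 'dos' with F1 score = 0.4368.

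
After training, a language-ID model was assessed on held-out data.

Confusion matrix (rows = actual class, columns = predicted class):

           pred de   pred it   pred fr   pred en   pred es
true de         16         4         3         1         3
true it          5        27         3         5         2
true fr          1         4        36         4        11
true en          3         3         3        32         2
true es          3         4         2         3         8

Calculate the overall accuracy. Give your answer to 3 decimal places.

Accuracy = trace / total = (16+27+36+32+8=119) / 188 = 119/188 = 0.633

0.633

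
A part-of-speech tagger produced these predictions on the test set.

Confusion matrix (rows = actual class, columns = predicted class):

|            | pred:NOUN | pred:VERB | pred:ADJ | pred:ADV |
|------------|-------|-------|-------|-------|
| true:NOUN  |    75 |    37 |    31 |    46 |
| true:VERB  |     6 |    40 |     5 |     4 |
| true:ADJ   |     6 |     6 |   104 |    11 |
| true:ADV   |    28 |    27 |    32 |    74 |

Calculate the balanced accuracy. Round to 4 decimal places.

0.6007

Balanced accuracy = mean of per-class recall.
  NOUN: recall = 75/189 = 0.39683
  VERB: recall = 40/55 = 0.72727
  ADJ: recall = 104/127 = 0.81890
  ADV: recall = 74/161 = 0.45963
Mean = (0.39683 + 0.72727 + 0.81890 + 0.45963) / 4 = 0.6007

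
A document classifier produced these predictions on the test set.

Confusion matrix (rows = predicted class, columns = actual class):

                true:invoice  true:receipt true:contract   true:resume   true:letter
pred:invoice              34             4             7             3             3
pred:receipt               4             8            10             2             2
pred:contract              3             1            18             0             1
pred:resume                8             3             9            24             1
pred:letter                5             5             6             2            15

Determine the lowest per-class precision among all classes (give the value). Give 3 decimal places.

Per-class precision (TP/(TP+FP)):
  invoice: TP=34, FP=4+7+3+3=17 → 34/51 = 0.6667
  receipt: TP=8, FP=4+10+2+2=18 → 8/26 = 0.3077
  contract: TP=18, FP=3+1+0+1=5 → 18/23 = 0.7826
  resume: TP=24, FP=8+3+9+1=21 → 24/45 = 0.5333
  letter: TP=15, FP=5+5+6+2=18 → 15/33 = 0.4545
Lowest is class 'receipt' with precision = 0.308.

0.308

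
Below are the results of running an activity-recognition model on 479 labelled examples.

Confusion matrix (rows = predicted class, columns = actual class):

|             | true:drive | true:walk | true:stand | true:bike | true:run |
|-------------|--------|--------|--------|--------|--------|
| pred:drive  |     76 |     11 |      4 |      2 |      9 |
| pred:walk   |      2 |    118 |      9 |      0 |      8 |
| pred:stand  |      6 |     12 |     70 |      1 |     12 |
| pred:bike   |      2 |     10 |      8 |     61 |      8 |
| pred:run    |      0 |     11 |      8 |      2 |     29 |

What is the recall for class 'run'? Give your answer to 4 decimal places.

0.4394

recall = TP/(TP+FN).
run: TP=29, FN=9+8+12+8=37 → 29/66 = 0.43939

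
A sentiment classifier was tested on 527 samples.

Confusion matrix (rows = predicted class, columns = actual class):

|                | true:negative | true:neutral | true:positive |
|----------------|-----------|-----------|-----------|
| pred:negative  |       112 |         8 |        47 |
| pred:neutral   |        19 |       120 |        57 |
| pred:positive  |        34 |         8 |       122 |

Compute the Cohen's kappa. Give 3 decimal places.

0.511

Observed agreement pₒ = trace/N = 354/527 = 0.6717
Expected agreement pₑ = Σ (rowᵢ·colᵢ)/N² = (165·167 + 136·196 + 226·164)/527² = 0.3286
κ = (pₒ − pₑ)/(1 − pₑ) = (0.6717 − 0.3286)/(1 − 0.3286) = 0.511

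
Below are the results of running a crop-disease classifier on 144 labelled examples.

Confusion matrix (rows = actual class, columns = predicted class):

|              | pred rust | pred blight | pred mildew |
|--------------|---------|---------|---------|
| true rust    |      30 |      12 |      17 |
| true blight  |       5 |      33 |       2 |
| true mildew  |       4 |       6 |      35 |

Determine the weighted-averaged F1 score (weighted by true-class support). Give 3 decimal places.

Per-class F1 score (2·TP/(2·TP+FP+FN)):
  rust: TP=30, FP=5+4=9, FN=12+17=29 → 60/98 = 0.6122
  blight: TP=33, FP=12+6=18, FN=5+2=7 → 66/91 = 0.7253
  mildew: TP=35, FP=17+2=19, FN=4+6=10 → 70/99 = 0.7071
Weighted-F1 score = Σ (supportᵢ/N)·F1 scoreᵢ with N=144: (59/144)·0.6122 + (40/144)·0.7253 + (45/144)·0.7071 = 0.673

0.673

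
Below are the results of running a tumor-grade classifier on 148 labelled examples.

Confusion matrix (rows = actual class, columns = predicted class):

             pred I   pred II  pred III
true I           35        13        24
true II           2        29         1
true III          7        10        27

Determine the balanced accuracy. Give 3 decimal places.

0.669

Balanced accuracy = mean of per-class recall.
  I: recall = 35/72 = 0.4861
  II: recall = 29/32 = 0.9063
  III: recall = 27/44 = 0.6136
Mean = (0.4861 + 0.9063 + 0.6136) / 3 = 0.669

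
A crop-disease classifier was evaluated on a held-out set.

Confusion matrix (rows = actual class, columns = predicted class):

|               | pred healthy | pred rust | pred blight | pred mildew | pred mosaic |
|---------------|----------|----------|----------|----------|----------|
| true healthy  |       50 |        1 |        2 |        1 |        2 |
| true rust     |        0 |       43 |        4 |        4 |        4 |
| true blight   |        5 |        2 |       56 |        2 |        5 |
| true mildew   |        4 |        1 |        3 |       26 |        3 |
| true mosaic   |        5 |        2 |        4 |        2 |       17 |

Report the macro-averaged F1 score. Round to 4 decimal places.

Per-class F1 score (2·TP/(2·TP+FP+FN)):
  healthy: TP=50, FP=0+5+4+5=14, FN=1+2+1+2=6 → 100/120 = 0.83333
  rust: TP=43, FP=1+2+1+2=6, FN=0+4+4+4=12 → 86/104 = 0.82692
  blight: TP=56, FP=2+4+3+4=13, FN=5+2+2+5=14 → 112/139 = 0.80576
  mildew: TP=26, FP=1+4+2+2=9, FN=4+1+3+3=11 → 52/72 = 0.72222
  mosaic: TP=17, FP=2+4+5+3=14, FN=5+2+4+2=13 → 34/61 = 0.55738
Macro-F1 score = mean = (0.83333 + 0.82692 + 0.80576 + 0.72222 + 0.55738) / 5 = 0.7491

0.7491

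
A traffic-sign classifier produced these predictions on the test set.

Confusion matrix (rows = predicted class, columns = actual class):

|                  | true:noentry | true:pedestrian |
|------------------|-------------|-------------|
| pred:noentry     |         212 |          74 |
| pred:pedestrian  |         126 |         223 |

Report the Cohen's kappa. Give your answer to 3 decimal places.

0.374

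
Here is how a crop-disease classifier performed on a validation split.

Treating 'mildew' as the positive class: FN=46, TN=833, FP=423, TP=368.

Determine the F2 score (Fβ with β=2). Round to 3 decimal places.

Fβ = (1+β²)·TP / ((1+β²)·TP + β²·FN + FP), with β²=4
= 5·368 / (5·368 + 4·46 + 423) = 0.752

0.752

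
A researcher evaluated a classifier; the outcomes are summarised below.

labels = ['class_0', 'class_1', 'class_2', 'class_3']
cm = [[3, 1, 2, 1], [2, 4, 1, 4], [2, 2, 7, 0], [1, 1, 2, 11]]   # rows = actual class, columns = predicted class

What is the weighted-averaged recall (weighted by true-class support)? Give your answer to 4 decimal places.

Per-class recall (TP/(TP+FN)):
  class_0: TP=3, FN=1+2+1=4 → 3/7 = 0.42857
  class_1: TP=4, FN=2+1+4=7 → 4/11 = 0.36364
  class_2: TP=7, FN=2+2+0=4 → 7/11 = 0.63636
  class_3: TP=11, FN=1+1+2=4 → 11/15 = 0.73333
Weighted-recall = Σ (supportᵢ/N)·recallᵢ with N=44: (7/44)·0.42857 + (11/44)·0.36364 + (11/44)·0.63636 + (15/44)·0.73333 = 0.5682

0.5682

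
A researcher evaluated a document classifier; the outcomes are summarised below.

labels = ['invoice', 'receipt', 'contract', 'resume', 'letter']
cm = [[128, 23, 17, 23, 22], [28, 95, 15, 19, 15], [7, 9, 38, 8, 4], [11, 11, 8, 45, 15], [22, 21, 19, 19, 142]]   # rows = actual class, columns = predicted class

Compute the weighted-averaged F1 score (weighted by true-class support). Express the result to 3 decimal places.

Per-class F1 score (2·TP/(2·TP+FP+FN)):
  invoice: TP=128, FP=28+7+11+22=68, FN=23+17+23+22=85 → 256/409 = 0.6259
  receipt: TP=95, FP=23+9+11+21=64, FN=28+15+19+15=77 → 190/331 = 0.5740
  contract: TP=38, FP=17+15+8+19=59, FN=7+9+8+4=28 → 76/163 = 0.4663
  resume: TP=45, FP=23+19+8+19=69, FN=11+11+8+15=45 → 90/204 = 0.4412
  letter: TP=142, FP=22+15+4+15=56, FN=22+21+19+19=81 → 284/421 = 0.6746
Weighted-F1 score = Σ (supportᵢ/N)·F1 scoreᵢ with N=764: (213/764)·0.6259 + (172/764)·0.5740 + (66/764)·0.4663 + (90/764)·0.4412 + (223/764)·0.6746 = 0.593

0.593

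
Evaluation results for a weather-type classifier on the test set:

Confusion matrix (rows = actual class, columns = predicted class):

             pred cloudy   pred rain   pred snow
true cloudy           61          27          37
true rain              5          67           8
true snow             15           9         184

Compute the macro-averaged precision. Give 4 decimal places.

0.7357

Per-class precision (TP/(TP+FP)):
  cloudy: TP=61, FP=5+15=20 → 61/81 = 0.75309
  rain: TP=67, FP=27+9=36 → 67/103 = 0.65049
  snow: TP=184, FP=37+8=45 → 184/229 = 0.80349
Macro-precision = mean = (0.75309 + 0.65049 + 0.80349) / 3 = 0.7357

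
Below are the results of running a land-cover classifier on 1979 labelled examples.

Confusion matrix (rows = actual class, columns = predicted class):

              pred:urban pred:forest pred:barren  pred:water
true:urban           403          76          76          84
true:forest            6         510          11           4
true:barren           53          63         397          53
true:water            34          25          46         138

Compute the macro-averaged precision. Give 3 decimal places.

Per-class precision (TP/(TP+FP)):
  urban: TP=403, FP=6+53+34=93 → 403/496 = 0.8125
  forest: TP=510, FP=76+63+25=164 → 510/674 = 0.7567
  barren: TP=397, FP=76+11+46=133 → 397/530 = 0.7491
  water: TP=138, FP=84+4+53=141 → 138/279 = 0.4946
Macro-precision = mean = (0.8125 + 0.7567 + 0.7491 + 0.4946) / 4 = 0.703

0.703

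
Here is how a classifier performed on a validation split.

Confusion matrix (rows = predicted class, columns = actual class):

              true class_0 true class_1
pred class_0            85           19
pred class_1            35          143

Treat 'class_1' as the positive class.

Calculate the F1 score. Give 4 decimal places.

0.8412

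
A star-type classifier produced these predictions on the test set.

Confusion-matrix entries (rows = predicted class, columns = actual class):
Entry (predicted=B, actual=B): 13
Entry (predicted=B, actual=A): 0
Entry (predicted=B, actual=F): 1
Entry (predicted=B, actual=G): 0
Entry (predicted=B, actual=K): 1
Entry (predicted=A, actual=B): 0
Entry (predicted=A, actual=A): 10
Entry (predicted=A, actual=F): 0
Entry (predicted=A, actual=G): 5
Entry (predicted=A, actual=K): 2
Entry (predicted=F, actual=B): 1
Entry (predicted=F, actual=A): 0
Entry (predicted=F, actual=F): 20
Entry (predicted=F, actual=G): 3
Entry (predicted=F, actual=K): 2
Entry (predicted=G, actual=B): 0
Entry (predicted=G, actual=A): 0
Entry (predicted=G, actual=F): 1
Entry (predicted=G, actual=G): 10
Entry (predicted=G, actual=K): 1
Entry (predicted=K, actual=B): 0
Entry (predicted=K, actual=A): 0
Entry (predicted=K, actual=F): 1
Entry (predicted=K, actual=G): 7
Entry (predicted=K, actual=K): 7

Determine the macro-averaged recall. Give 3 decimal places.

Per-class recall (TP/(TP+FN)):
  B: TP=13, FN=0+1+0+0=1 → 13/14 = 0.9286
  A: TP=10, FN=0+0+0+0=0 → 10/10 = 1.0000
  F: TP=20, FN=1+0+1+1=3 → 20/23 = 0.8696
  G: TP=10, FN=0+5+3+7=15 → 10/25 = 0.4000
  K: TP=7, FN=1+2+2+1=6 → 7/13 = 0.5385
Macro-recall = mean = (0.9286 + 1.0000 + 0.8696 + 0.4000 + 0.5385) / 5 = 0.747

0.747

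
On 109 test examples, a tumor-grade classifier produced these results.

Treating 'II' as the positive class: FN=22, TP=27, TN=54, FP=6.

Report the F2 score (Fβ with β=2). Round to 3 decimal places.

Fβ = (1+β²)·TP / ((1+β²)·TP + β²·FN + FP), with β²=4
= 5·27 / (5·27 + 4·22 + 6) = 0.590

0.590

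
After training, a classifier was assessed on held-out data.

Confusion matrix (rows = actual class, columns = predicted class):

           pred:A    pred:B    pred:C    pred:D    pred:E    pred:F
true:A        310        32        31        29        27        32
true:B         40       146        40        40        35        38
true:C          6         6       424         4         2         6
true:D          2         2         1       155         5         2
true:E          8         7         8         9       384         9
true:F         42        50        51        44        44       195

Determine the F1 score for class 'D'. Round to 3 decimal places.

0.692

Treat 'D' as positive and all other classes as negative.
F1 score = 2·TP/(2·TP+FP+FN).
D: TP=155, FP=29+40+4+9+44=126, FN=2+2+1+5+2=12 → 310/448 = 0.6920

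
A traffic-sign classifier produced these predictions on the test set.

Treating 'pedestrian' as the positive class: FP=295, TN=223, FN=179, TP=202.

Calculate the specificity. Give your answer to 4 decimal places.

0.4305

Specificity = TN/(TN+FP) = 223/(223+295) = 0.4305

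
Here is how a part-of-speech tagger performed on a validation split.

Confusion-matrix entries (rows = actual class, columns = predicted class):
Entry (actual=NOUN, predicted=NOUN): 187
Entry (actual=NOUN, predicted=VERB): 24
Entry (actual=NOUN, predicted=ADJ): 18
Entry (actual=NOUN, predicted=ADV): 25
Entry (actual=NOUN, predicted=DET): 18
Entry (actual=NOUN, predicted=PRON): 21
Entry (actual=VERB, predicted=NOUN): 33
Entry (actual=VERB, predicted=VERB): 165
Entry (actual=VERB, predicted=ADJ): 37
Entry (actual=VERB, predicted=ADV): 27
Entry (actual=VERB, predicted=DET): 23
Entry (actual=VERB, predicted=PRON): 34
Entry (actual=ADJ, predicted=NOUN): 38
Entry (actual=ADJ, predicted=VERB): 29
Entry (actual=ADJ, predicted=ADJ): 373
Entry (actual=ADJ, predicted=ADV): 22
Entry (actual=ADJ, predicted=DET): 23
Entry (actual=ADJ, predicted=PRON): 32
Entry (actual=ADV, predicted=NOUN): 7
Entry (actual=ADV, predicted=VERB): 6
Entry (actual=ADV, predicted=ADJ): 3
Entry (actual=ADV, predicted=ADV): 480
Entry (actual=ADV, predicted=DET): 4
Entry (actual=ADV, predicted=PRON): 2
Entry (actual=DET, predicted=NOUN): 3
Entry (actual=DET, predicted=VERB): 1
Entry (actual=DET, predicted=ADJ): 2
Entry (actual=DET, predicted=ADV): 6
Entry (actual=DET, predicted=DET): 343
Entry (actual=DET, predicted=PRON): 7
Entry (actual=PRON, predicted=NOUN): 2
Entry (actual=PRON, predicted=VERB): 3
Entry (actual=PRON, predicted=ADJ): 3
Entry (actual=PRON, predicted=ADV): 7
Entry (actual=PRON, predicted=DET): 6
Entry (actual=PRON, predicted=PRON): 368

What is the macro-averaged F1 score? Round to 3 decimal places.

Per-class F1 score (2·TP/(2·TP+FP+FN)):
  NOUN: TP=187, FP=33+38+7+3+2=83, FN=24+18+25+18+21=106 → 374/563 = 0.6643
  VERB: TP=165, FP=24+29+6+1+3=63, FN=33+37+27+23+34=154 → 330/547 = 0.6033
  ADJ: TP=373, FP=18+37+3+2+3=63, FN=38+29+22+23+32=144 → 746/953 = 0.7828
  ADV: TP=480, FP=25+27+22+6+7=87, FN=7+6+3+4+2=22 → 960/1069 = 0.8980
  DET: TP=343, FP=18+23+23+4+6=74, FN=3+1+2+6+7=19 → 686/779 = 0.8806
  PRON: TP=368, FP=21+34+32+2+7=96, FN=2+3+3+7+6=21 → 736/853 = 0.8628
Macro-F1 score = mean = (0.6643 + 0.6033 + 0.7828 + 0.8980 + 0.8806 + 0.8628) / 6 = 0.782

0.782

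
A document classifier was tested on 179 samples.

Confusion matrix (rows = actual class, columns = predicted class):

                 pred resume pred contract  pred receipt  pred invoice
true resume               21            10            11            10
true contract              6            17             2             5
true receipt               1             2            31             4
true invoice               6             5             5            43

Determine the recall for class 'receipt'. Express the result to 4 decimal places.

0.8158

recall = TP/(TP+FN).
receipt: TP=31, FN=1+2+4=7 → 31/38 = 0.81579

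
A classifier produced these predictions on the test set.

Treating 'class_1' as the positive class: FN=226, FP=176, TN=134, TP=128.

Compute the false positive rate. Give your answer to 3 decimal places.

0.568

FPR = FP/(FP+TN) = 176/(176+134) = 0.568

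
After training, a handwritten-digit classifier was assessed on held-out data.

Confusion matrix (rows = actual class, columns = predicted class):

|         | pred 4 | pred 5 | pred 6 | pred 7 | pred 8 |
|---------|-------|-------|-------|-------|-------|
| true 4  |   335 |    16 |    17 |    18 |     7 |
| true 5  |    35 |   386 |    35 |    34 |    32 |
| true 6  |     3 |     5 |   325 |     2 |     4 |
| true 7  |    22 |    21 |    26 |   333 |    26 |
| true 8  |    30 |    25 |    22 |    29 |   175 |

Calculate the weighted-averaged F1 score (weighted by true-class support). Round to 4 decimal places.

0.7889

Per-class F1 score (2·TP/(2·TP+FP+FN)):
  4: TP=335, FP=35+3+22+30=90, FN=16+17+18+7=58 → 670/818 = 0.81907
  5: TP=386, FP=16+5+21+25=67, FN=35+35+34+32=136 → 772/975 = 0.79179
  6: TP=325, FP=17+35+26+22=100, FN=3+5+2+4=14 → 650/764 = 0.85079
  7: TP=333, FP=18+34+2+29=83, FN=22+21+26+26=95 → 666/844 = 0.78910
  8: TP=175, FP=7+32+4+26=69, FN=30+25+22+29=106 → 350/525 = 0.66667
Weighted-F1 score = Σ (supportᵢ/N)·F1 scoreᵢ with N=1963: (393/1963)·0.81907 + (522/1963)·0.79179 + (339/1963)·0.85079 + (428/1963)·0.78910 + (281/1963)·0.66667 = 0.7889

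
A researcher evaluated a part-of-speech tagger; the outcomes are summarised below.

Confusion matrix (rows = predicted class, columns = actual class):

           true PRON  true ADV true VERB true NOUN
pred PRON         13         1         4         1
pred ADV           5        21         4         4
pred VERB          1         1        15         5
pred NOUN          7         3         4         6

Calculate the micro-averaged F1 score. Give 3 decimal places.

0.579

Micro-averaging pools counts across classes: ΣTP=55, ΣFP=40, ΣFN=40.
Micro-F1 score = 2·TP/(2·TP+FP+FN) on pooled counts = 0.579 (equals overall accuracy in single-label multiclass).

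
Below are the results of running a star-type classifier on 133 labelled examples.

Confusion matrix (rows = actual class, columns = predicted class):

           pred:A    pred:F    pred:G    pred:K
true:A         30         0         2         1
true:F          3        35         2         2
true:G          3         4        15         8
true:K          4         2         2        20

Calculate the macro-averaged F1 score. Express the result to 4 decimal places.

0.7329

Per-class F1 score (2·TP/(2·TP+FP+FN)):
  A: TP=30, FP=3+3+4=10, FN=0+2+1=3 → 60/73 = 0.82192
  F: TP=35, FP=0+4+2=6, FN=3+2+2=7 → 70/83 = 0.84337
  G: TP=15, FP=2+2+2=6, FN=3+4+8=15 → 30/51 = 0.58824
  K: TP=20, FP=1+2+8=11, FN=4+2+2=8 → 40/59 = 0.67797
Macro-F1 score = mean = (0.82192 + 0.84337 + 0.58824 + 0.67797) / 4 = 0.7329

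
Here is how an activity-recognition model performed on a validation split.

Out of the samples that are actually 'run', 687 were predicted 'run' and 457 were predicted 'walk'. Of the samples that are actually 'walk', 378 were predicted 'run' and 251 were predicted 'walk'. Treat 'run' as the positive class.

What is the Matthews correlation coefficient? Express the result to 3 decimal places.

MCC = (TP·TN − FP·FN) / √((TP+FP)(TP+FN)(TN+FP)(TN+FN))
Numerator = 687·251 − 378·457 = -309
Denominator = √(1065·1144·629·708) = √542574695520 = 736596.6980
MCC = -309 / 736596.6980 = 0.000

0.000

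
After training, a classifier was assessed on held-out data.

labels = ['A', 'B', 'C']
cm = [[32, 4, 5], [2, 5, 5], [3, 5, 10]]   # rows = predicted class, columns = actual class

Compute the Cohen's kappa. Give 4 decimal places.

0.4312

Observed agreement pₒ = trace/N = 47/71 = 0.66197
Expected agreement pₑ = Σ (rowᵢ·colᵢ)/N² = (37·41 + 14·12 + 20·18)/71² = 0.40567
κ = (pₒ − pₑ)/(1 − pₑ) = (0.66197 − 0.40567)/(1 − 0.40567) = 0.4312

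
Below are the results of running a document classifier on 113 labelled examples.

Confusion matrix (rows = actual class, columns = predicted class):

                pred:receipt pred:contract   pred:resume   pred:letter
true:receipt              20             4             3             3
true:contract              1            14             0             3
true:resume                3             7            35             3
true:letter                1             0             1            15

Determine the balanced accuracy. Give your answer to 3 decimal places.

0.764

Balanced accuracy = mean of per-class recall.
  receipt: recall = 20/30 = 0.6667
  contract: recall = 14/18 = 0.7778
  resume: recall = 35/48 = 0.7292
  letter: recall = 15/17 = 0.8824
Mean = (0.6667 + 0.7778 + 0.7292 + 0.8824) / 4 = 0.764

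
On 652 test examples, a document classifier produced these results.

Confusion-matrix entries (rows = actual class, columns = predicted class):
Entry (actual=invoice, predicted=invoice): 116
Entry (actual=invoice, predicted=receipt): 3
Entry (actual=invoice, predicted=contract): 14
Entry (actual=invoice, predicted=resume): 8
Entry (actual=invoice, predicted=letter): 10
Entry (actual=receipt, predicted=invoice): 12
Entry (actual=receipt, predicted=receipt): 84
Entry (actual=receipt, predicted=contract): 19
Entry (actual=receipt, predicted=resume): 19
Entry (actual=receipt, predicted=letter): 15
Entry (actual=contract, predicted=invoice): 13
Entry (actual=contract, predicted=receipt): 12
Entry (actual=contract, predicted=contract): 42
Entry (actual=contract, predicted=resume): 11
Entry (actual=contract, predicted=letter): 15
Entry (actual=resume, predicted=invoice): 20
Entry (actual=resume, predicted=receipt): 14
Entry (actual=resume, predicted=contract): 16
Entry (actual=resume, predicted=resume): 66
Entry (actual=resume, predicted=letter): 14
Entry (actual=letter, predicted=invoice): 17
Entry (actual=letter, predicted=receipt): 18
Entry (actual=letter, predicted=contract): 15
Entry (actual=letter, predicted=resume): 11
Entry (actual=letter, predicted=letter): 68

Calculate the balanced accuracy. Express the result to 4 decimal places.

0.5637

Balanced accuracy = mean of per-class recall.
  invoice: recall = 116/151 = 0.76821
  receipt: recall = 84/149 = 0.56376
  contract: recall = 42/93 = 0.45161
  resume: recall = 66/130 = 0.50769
  letter: recall = 68/129 = 0.52713
Mean = (0.76821 + 0.56376 + 0.45161 + 0.50769 + 0.52713) / 5 = 0.5637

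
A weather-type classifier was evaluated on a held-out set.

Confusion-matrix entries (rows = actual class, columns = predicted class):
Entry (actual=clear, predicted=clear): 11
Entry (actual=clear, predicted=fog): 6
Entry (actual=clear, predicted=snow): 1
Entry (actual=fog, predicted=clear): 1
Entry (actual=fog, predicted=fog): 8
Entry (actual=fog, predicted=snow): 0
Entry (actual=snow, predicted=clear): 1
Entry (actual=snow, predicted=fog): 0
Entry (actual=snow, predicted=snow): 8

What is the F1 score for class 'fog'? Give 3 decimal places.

Treat 'fog' as positive and all other classes as negative.
F1 score = 2·TP/(2·TP+FP+FN).
fog: TP=8, FP=6+0=6, FN=1+0=1 → 16/23 = 0.6957

0.696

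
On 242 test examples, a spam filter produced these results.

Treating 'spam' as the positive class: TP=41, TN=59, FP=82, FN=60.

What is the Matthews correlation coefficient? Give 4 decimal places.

MCC = (TP·TN − FP·FN) / √((TP+FP)(TP+FN)(TN+FP)(TN+FN))
Numerator = 41·59 − 82·60 = -2501
Denominator = √(123·101·141·119) = √208445517 = 14437.6424
MCC = -2501 / 14437.6424 = -0.1732

-0.1732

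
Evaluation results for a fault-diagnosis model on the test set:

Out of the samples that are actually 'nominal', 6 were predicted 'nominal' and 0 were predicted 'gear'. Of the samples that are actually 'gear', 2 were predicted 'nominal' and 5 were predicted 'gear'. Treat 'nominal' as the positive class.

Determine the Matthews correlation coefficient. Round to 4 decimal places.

0.7319

MCC = (TP·TN − FP·FN) / √((TP+FP)(TP+FN)(TN+FP)(TN+FN))
Numerator = 6·5 − 2·0 = 30
Denominator = √(8·6·7·5) = √1680 = 40.9878
MCC = 30 / 40.9878 = 0.7319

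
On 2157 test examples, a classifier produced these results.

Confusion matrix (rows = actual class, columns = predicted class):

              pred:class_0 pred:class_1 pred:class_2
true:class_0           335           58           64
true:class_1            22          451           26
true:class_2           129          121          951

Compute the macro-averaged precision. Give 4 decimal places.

Per-class precision (TP/(TP+FP)):
  class_0: TP=335, FP=22+129=151 → 335/486 = 0.68930
  class_1: TP=451, FP=58+121=179 → 451/630 = 0.71587
  class_2: TP=951, FP=64+26=90 → 951/1041 = 0.91354
Macro-precision = mean = (0.68930 + 0.71587 + 0.91354) / 3 = 0.7729

0.7729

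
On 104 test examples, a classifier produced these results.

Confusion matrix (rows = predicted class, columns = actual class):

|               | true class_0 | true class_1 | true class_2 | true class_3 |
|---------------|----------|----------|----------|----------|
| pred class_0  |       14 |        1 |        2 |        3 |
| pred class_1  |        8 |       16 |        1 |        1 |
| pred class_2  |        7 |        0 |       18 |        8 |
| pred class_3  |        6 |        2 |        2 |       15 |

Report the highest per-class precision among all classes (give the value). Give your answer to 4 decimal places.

0.7000

Per-class precision (TP/(TP+FP)):
  class_0: TP=14, FP=1+2+3=6 → 14/20 = 0.70000
  class_1: TP=16, FP=8+1+1=10 → 16/26 = 0.61538
  class_2: TP=18, FP=7+0+8=15 → 18/33 = 0.54545
  class_3: TP=15, FP=6+2+2=10 → 15/25 = 0.60000
Highest is class 'class_0' with precision = 0.7000.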